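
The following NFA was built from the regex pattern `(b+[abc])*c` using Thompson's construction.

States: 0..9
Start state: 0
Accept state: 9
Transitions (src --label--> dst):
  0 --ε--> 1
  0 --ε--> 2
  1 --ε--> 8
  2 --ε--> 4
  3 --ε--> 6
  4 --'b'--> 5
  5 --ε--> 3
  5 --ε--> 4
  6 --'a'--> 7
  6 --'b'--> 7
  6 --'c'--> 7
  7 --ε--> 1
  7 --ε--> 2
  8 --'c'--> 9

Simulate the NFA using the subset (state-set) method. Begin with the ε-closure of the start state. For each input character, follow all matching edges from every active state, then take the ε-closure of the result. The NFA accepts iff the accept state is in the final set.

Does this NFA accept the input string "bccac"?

Answer: REJECT

Derivation:
start: ε-closure({0}) = {0,1,2,4,8}
'b' @ 1: {3,4,5,6}
'c' @ 2: {1,2,4,7,8}
'c' @ 3: {9}  ✓accept
'a' @ 4: {}  — dead — no transitions
rest 'c' ignored (set empty)
end set {} — state 9 not in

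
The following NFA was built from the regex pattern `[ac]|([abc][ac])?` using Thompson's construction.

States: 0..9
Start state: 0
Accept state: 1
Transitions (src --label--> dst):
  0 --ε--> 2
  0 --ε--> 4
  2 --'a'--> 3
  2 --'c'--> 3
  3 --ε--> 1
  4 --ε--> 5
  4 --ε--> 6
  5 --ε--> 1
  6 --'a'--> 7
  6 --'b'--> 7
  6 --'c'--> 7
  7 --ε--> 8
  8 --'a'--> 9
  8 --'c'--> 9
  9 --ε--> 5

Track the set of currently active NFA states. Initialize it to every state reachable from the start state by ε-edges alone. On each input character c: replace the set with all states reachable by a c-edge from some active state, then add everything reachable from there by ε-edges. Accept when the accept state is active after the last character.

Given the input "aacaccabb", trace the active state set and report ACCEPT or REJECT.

initial (ε-close {0}): {0,1,2,4,5,6}
'a' @ 1: {1,3,7,8}  ✓accept
'a' @ 2: {1,5,9}  ✓accept
'c' @ 3: {}  — no active states
rest 'accabb' ignored (set empty)
end set {} — state 1 not in

Answer: REJECT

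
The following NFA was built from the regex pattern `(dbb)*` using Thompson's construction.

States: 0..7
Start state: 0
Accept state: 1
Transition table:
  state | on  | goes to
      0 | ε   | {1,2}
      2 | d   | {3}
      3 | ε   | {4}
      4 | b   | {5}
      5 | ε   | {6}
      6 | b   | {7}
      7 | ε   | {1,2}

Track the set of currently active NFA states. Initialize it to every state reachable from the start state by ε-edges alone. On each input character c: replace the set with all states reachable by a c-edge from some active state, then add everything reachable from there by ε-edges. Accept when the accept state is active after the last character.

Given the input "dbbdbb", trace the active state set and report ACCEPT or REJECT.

S₀ = ε-closure({0}) = {0,1,2}
'd' @ 1: {3,4}
'b' @ 2: {5,6}
'b' @ 3: {1,2,7}  ✓accept
'd' @ 4: {3,4}
'b' @ 5: {5,6}
'b' @ 6: {1,2,7}  ✓accept
end set {1,2,7} — state 1 in

Answer: ACCEPT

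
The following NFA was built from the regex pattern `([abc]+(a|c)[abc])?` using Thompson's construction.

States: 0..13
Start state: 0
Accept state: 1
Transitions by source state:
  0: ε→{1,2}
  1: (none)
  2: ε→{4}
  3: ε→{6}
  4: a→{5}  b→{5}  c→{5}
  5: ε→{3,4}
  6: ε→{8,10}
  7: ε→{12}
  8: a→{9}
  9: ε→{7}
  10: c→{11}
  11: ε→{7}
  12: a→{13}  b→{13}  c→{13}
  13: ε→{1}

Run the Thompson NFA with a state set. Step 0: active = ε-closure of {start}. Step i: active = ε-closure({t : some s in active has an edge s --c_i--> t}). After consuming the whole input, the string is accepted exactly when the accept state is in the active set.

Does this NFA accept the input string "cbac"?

start: ε-closure({0}) = {0,1,2,4}
'c' @ 1: {3,4,5,6,8,10}
'b' @ 2: {3,4,5,6,8,10}
'a' @ 3: {3,4,5,6,7,8,9,10,12}
'c' @ 4: {1,3,4,5,6,7,8,10,11,12,13}  [accepting]
after full input: {1,3,4,5,6,7,8,10,11,12,13}  (accept=1 in)

Answer: ACCEPT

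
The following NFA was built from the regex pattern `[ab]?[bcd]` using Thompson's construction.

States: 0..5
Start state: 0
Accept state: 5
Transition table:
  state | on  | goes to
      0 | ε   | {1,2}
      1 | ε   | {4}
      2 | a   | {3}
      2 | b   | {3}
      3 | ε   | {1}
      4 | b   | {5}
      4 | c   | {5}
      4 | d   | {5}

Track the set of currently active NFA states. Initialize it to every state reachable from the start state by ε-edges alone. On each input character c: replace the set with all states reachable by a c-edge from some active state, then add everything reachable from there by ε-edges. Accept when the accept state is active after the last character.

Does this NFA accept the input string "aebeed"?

Answer: REJECT

Steps:
S₀ = ε-closure({0}) = {0,1,2,4}
'a' @ 1: {1,3,4}
'e' @ 2: {}  — state set empty
rest 'beed' ignored (set empty)
after full input: {}  (accept=5 not in)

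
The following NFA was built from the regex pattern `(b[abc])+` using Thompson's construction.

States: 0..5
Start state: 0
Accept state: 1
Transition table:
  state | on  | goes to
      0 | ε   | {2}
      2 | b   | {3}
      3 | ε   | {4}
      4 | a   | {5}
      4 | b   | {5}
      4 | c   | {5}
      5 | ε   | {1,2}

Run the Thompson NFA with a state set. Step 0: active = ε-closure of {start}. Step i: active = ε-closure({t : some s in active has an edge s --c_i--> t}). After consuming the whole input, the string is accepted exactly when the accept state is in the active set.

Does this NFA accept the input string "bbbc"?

Answer: ACCEPT

Trace:
initial (ε-close {0}): {0,2}
'b' @ 1: {3,4}
'b' @ 2: {1,2,5}  ✓accept
'b' @ 3: {3,4}
'c' @ 4: {1,2,5}  ✓accept
after full input: {1,2,5}  (accept=1 in)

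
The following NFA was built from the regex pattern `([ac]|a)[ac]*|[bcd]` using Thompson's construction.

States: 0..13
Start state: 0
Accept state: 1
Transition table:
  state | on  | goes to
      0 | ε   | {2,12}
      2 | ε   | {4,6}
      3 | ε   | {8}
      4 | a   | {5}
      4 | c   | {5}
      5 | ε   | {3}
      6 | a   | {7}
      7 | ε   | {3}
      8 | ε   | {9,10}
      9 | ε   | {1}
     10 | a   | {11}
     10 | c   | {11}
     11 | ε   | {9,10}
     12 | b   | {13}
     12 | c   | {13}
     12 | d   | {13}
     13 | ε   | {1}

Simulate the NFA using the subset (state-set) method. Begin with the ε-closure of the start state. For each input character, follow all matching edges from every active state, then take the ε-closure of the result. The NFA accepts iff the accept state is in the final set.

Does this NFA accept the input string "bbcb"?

Answer: REJECT

Derivation:
initial (ε-close {0}): {0,2,4,6,12}
'b' @ 1: {1,13}  ✓accept
'b' @ 2: {}  — dead — no transitions
rest 'cb' ignored (set empty)
after full input: {}  (accept=1 not in)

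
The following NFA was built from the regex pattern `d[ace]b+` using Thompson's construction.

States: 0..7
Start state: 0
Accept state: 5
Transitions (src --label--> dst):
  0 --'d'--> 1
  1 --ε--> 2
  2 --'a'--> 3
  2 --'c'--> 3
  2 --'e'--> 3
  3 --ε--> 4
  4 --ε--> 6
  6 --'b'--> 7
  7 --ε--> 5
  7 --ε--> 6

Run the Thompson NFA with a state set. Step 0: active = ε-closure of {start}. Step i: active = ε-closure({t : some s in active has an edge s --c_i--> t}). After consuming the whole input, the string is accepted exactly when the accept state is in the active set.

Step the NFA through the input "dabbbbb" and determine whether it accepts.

S₀ = ε-closure({0}) = {0}
'd' @ 1: {1,2}
'a' @ 2: {3,4,6}
'b' @ 3: {5,6,7}  ✓accept
'b' @ 4: {5,6,7}  ✓accept
'b' @ 5: {5,6,7}  ✓accept
'b' @ 6: {5,6,7}  ✓accept
'b' @ 7: {5,6,7}  ✓accept
final: {5,6,7}; accept 5 in set

Answer: ACCEPT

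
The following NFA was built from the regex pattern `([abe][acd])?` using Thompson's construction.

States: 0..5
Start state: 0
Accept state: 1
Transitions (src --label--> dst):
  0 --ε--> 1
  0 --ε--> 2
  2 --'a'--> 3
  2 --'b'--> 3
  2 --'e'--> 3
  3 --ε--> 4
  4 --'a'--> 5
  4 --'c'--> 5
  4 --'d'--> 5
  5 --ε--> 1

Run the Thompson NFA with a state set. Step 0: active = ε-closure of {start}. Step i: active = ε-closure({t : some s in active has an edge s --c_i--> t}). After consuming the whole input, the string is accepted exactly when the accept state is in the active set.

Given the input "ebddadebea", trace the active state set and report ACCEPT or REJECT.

S₀ = ε-closure({0}) = {0,1,2}
'e' @ 1: {3,4}
'b' @ 2: {}  — dead — no transitions
rest 'ddadebea' ignored (set empty)
end set {} — state 1 not in

Answer: REJECT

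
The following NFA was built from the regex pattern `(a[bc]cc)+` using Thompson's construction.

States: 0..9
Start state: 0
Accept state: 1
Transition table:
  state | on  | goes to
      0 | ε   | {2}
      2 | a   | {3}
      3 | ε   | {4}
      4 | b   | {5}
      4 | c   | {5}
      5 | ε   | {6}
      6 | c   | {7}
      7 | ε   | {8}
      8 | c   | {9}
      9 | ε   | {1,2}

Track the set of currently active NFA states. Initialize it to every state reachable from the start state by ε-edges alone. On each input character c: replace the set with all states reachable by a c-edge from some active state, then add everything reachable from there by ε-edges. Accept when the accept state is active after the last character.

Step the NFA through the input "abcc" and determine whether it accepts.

initial (ε-close {0}): {0,2}
'a' @ 1: {3,4}
'b' @ 2: {5,6}
'c' @ 3: {7,8}
'c' @ 4: {1,2,9}  ✓accept
end set {1,2,9} — state 1 in

Answer: ACCEPT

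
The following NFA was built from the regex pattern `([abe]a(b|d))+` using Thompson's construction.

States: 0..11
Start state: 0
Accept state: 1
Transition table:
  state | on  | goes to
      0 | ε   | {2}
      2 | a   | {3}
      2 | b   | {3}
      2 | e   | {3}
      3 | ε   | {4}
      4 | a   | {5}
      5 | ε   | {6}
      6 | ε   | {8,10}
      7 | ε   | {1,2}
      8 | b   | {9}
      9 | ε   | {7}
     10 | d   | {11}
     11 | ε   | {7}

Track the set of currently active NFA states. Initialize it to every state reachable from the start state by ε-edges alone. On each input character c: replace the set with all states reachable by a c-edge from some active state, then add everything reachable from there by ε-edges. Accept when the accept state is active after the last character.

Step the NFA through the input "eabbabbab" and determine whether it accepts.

initial (ε-close {0}): {0,2}
'e' @ 1: {3,4}
'a' @ 2: {5,6,8,10}
'b' @ 3: {1,2,7,9}  (accept∈set)
'b' @ 4: {3,4}
'a' @ 5: {5,6,8,10}
'b' @ 6: {1,2,7,9}  (accept∈set)
'b' @ 7: {3,4}
'a' @ 8: {5,6,8,10}
'b' @ 9: {1,2,7,9}  (accept∈set)
end set {1,2,7,9} — state 1 in

Answer: ACCEPT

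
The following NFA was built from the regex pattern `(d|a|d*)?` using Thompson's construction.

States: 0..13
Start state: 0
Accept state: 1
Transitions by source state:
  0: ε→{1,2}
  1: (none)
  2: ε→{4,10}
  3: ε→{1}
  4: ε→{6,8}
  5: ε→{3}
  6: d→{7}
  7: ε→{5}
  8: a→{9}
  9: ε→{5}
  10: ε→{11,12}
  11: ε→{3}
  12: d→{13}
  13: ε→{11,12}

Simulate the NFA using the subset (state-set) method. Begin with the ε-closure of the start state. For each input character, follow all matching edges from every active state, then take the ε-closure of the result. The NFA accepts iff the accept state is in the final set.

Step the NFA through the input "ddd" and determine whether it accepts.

start: ε-closure({0}) = {0,1,2,3,4,6,8,10,11,12}
'd' @ 1: {1,3,5,7,11,12,13}  ✓accept
'd' @ 2: {1,3,11,12,13}  ✓accept
'd' @ 3: {1,3,11,12,13}  ✓accept
end set {1,3,11,12,13} — state 1 in

Answer: ACCEPT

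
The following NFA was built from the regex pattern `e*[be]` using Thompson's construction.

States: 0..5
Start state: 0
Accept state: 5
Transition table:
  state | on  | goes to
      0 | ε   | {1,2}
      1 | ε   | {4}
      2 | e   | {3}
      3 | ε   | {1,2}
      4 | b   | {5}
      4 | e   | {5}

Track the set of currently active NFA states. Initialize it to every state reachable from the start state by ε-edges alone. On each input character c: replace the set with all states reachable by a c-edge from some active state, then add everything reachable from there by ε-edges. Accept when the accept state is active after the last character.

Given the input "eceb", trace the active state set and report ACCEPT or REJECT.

Answer: REJECT

Derivation:
S₀ = ε-closure({0}) = {0,1,2,4}
'e' @ 1: {1,2,3,4,5}  (accept∈set)
'c' @ 2: {}  — no active states
rest 'eb' ignored (set empty)
final: {}; accept 5 not in set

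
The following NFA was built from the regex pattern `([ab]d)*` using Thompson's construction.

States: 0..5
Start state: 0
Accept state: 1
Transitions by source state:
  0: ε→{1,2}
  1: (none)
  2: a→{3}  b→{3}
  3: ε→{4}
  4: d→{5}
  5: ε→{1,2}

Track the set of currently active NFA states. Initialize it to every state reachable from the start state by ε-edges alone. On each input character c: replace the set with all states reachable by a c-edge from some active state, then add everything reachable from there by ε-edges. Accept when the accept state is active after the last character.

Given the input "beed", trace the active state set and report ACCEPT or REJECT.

start: ε-closure({0}) = {0,1,2}
'b' @ 1: {3,4}
'e' @ 2: {}  — dead — no transitions
rest 'ed' ignored (set empty)
end set {} — state 1 not in

Answer: REJECT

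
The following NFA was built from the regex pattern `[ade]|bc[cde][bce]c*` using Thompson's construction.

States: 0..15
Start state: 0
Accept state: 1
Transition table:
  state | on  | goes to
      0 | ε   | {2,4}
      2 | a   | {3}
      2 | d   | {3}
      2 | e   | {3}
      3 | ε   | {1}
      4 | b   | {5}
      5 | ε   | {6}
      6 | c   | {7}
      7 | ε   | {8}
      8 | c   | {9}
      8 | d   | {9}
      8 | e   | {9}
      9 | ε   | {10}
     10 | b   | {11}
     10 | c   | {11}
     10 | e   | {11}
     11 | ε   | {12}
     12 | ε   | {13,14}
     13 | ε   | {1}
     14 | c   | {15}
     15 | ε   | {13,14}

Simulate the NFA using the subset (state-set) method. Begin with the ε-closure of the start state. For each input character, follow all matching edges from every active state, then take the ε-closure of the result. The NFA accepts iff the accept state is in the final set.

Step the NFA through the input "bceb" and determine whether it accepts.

Answer: ACCEPT

Steps:
initial (ε-close {0}): {0,2,4}
'b' @ 1: {5,6}
'c' @ 2: {7,8}
'e' @ 3: {9,10}
'b' @ 4: {1,11,12,13,14}  ✓accept
after full input: {1,11,12,13,14}  (accept=1 in)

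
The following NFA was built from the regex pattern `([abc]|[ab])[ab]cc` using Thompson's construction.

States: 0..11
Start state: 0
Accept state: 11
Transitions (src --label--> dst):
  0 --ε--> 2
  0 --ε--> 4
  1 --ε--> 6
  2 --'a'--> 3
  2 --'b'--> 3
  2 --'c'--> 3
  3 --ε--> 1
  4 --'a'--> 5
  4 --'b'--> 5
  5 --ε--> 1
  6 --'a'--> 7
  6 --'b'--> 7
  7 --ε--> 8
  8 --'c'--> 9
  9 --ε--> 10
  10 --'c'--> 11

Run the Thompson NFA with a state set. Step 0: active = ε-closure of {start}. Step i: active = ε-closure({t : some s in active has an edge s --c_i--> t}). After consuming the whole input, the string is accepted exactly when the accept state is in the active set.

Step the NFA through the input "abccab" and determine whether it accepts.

Answer: REJECT

Derivation:
S₀ = ε-closure({0}) = {0,2,4}
'a' @ 1: {1,3,5,6}
'b' @ 2: {7,8}
'c' @ 3: {9,10}
'c' @ 4: {11}  (accept∈set)
'a' @ 5: {}  — no active states
rest 'b' ignored (set empty)
end set {} — state 11 not in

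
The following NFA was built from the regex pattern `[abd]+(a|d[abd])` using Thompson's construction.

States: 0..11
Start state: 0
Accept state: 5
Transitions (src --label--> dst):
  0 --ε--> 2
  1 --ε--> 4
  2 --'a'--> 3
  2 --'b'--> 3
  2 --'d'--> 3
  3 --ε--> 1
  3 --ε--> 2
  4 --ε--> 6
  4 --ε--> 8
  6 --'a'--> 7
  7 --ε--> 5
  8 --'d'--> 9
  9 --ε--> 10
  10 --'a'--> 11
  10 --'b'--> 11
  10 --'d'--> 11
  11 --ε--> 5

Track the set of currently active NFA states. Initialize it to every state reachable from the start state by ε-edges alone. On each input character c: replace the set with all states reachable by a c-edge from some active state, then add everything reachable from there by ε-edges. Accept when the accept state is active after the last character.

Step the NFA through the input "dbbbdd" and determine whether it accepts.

S₀ = ε-closure({0}) = {0,2}
'd' @ 1: {1,2,3,4,6,8}
'b' @ 2: {1,2,3,4,6,8}
'b' @ 3: {1,2,3,4,6,8}
'b' @ 4: {1,2,3,4,6,8}
'd' @ 5: {1,2,3,4,6,8,9,10}
'd' @ 6: {1,2,3,4,5,6,8,9,10,11}  (accept∈set)
after full input: {1,2,3,4,5,6,8,9,10,11}  (accept=5 in)

Answer: ACCEPT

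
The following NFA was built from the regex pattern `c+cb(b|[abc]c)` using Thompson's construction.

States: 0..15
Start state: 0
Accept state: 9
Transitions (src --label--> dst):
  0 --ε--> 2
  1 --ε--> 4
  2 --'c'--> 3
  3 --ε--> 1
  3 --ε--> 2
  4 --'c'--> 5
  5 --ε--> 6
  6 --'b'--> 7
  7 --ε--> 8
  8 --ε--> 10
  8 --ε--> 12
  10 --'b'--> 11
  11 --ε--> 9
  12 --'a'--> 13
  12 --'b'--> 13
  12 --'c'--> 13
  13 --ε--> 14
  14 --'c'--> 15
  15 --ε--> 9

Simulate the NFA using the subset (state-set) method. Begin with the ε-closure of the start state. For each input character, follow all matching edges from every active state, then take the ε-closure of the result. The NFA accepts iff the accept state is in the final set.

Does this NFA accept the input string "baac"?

Answer: REJECT

Trace:
S₀ = ε-closure({0}) = {0,2}
'b' @ 1: {}  — state set empty
rest 'aac' ignored (set empty)
end set {} — state 9 not in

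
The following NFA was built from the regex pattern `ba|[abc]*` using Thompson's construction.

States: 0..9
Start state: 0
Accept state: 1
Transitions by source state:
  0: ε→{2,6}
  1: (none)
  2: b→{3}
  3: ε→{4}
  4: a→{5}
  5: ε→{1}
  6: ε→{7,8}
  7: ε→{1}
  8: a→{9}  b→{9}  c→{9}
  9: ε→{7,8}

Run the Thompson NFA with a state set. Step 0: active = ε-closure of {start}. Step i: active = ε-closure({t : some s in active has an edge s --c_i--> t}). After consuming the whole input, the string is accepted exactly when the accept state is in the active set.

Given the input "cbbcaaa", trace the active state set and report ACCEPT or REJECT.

Answer: ACCEPT

Steps:
initial (ε-close {0}): {0,1,2,6,7,8}
'c' @ 1: {1,7,8,9}  (accept∈set)
'b' @ 2: {1,7,8,9}  (accept∈set)
'b' @ 3: {1,7,8,9}  (accept∈set)
'c' @ 4: {1,7,8,9}  (accept∈set)
'a' @ 5: {1,7,8,9}  (accept∈set)
'a' @ 6: {1,7,8,9}  (accept∈set)
'a' @ 7: {1,7,8,9}  (accept∈set)
final: {1,7,8,9}; accept 1 in set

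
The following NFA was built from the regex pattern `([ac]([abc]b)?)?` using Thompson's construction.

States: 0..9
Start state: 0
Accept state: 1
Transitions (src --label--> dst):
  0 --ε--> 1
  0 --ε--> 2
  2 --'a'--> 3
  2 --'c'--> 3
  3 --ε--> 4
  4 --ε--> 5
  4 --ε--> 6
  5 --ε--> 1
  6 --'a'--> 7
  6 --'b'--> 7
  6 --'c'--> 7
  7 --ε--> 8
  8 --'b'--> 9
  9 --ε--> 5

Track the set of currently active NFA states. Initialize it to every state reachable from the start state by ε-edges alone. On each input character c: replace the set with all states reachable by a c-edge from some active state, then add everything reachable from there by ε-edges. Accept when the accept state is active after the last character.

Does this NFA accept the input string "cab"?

Answer: ACCEPT

Derivation:
S₀ = ε-closure({0}) = {0,1,2}
'c' @ 1: {1,3,4,5,6}  (accept∈set)
'a' @ 2: {7,8}
'b' @ 3: {1,5,9}  (accept∈set)
end set {1,5,9} — state 1 in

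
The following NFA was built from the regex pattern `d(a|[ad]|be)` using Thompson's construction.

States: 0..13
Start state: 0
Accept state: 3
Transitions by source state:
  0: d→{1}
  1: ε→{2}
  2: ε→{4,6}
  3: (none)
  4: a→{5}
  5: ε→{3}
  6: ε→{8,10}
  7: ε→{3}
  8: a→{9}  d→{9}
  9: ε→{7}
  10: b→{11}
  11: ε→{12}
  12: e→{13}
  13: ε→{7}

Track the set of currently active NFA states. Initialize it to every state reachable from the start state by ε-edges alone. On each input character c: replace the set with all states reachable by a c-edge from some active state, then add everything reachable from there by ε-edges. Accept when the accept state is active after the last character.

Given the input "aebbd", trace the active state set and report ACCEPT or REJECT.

Answer: REJECT

Steps:
S₀ = ε-closure({0}) = {0}
'a' @ 1: {}  — no active states
rest 'ebbd' ignored (set empty)
end set {} — state 3 not in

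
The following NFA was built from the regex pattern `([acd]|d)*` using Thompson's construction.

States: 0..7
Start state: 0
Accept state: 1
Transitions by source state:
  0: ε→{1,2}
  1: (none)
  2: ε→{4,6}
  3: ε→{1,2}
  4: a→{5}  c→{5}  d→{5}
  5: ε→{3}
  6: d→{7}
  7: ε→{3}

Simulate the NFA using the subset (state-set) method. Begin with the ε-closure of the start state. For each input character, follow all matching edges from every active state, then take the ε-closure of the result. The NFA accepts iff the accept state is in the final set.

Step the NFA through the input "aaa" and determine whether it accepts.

S₀ = ε-closure({0}) = {0,1,2,4,6}
'a' @ 1: {1,2,3,4,5,6}  ✓accept
'a' @ 2: {1,2,3,4,5,6}  ✓accept
'a' @ 3: {1,2,3,4,5,6}  ✓accept
final: {1,2,3,4,5,6}; accept 1 in set

Answer: ACCEPT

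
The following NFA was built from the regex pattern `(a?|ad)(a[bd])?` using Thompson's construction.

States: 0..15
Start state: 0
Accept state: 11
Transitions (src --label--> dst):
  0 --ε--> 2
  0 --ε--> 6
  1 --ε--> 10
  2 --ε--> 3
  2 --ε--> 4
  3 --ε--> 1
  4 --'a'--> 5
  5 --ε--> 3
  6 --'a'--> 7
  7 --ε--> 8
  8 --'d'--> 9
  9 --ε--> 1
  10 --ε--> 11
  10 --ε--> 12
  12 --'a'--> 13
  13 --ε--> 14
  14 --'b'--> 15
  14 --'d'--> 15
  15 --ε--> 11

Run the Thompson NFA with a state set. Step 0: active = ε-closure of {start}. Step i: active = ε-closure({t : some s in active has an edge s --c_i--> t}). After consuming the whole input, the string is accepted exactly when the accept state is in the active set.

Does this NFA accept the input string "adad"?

initial (ε-close {0}): {0,1,2,3,4,6,10,11,12}
'a' @ 1: {1,3,5,7,8,10,11,12,13,14}  [accepting]
'd' @ 2: {1,9,10,11,12,15}  [accepting]
'a' @ 3: {13,14}
'd' @ 4: {11,15}  [accepting]
end set {11,15} — state 11 in

Answer: ACCEPT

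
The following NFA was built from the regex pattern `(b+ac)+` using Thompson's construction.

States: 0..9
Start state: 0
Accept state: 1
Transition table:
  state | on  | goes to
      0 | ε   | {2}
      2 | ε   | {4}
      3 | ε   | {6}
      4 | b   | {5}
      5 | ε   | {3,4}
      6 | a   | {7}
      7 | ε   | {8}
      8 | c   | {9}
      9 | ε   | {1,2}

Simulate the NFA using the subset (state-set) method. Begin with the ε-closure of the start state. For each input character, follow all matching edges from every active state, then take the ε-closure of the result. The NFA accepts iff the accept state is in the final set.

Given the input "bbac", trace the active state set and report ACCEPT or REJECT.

Answer: ACCEPT

Steps:
S₀ = ε-closure({0}) = {0,2,4}
'b' @ 1: {3,4,5,6}
'b' @ 2: {3,4,5,6}
'a' @ 3: {7,8}
'c' @ 4: {1,2,4,9}  [accepting]
final: {1,2,4,9}; accept 1 in set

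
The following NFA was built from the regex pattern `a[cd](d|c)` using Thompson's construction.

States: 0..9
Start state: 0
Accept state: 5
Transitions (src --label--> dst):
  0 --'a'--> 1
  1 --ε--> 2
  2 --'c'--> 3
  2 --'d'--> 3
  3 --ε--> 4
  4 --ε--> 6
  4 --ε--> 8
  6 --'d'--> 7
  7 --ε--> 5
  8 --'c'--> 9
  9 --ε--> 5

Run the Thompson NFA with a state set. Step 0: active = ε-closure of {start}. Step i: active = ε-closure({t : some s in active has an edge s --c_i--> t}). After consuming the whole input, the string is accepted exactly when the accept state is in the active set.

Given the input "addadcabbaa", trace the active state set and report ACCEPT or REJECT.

Answer: REJECT

Derivation:
start: ε-closure({0}) = {0}
'a' @ 1: {1,2}
'd' @ 2: {3,4,6,8}
'd' @ 3: {5,7}  (accept∈set)
'a' @ 4: {}  — no active states
rest 'dcabbaa' ignored (set empty)
final: {}; accept 5 not in set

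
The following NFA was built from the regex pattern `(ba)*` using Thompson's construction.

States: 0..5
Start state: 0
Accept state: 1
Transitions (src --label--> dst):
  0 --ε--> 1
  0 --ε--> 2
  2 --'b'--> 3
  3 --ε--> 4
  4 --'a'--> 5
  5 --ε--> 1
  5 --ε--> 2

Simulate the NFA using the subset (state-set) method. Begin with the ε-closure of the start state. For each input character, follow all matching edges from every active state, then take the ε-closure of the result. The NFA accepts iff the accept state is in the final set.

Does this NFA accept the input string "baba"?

S₀ = ε-closure({0}) = {0,1,2}
'b' @ 1: {3,4}
'a' @ 2: {1,2,5}  (accept∈set)
'b' @ 3: {3,4}
'a' @ 4: {1,2,5}  (accept∈set)
end set {1,2,5} — state 1 in

Answer: ACCEPT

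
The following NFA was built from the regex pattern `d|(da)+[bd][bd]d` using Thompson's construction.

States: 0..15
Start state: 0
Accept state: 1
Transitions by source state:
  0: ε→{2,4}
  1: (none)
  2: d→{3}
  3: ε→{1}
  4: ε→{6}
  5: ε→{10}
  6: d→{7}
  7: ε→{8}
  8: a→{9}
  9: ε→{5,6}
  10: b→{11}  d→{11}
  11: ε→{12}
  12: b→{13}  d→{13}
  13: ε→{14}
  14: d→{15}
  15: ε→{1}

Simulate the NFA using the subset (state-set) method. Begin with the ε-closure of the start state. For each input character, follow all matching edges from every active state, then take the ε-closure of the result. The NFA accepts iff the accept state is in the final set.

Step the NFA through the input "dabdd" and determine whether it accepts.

Answer: ACCEPT

Trace:
start: ε-closure({0}) = {0,2,4,6}
'd' @ 1: {1,3,7,8}  [accepting]
'a' @ 2: {5,6,9,10}
'b' @ 3: {11,12}
'd' @ 4: {13,14}
'd' @ 5: {1,15}  [accepting]
end set {1,15} — state 1 in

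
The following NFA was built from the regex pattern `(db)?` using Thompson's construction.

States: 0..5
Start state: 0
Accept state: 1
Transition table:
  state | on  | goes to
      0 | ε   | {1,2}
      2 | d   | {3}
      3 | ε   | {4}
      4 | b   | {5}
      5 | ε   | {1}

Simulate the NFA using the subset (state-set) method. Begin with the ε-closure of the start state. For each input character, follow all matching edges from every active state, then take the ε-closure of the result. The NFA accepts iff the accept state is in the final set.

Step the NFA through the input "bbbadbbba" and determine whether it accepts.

Answer: REJECT

Trace:
S₀ = ε-closure({0}) = {0,1,2}
'b' @ 1: {}  — state set empty
rest 'bbadbbba' ignored (set empty)
end set {} — state 1 not in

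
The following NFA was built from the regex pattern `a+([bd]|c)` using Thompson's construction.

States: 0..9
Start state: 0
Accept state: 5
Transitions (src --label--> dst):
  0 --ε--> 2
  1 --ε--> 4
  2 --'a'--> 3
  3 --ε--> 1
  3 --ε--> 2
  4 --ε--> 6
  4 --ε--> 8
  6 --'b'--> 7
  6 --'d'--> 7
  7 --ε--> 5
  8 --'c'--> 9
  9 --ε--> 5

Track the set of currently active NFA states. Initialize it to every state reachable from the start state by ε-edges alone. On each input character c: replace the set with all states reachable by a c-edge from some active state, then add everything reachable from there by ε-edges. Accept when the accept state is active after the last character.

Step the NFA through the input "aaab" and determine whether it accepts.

start: ε-closure({0}) = {0,2}
'a' @ 1: {1,2,3,4,6,8}
'a' @ 2: {1,2,3,4,6,8}
'a' @ 3: {1,2,3,4,6,8}
'b' @ 4: {5,7}  (accept∈set)
end set {5,7} — state 5 in

Answer: ACCEPT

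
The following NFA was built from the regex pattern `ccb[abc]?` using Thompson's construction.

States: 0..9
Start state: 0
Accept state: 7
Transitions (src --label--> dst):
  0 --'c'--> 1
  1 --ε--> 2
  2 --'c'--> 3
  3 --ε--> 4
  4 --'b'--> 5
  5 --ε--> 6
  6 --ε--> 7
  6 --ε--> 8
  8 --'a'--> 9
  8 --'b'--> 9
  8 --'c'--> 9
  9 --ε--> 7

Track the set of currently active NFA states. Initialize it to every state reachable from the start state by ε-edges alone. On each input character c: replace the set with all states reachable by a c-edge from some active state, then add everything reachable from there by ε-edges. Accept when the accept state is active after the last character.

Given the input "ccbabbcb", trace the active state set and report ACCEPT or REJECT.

initial (ε-close {0}): {0}
'c' @ 1: {1,2}
'c' @ 2: {3,4}
'b' @ 3: {5,6,7,8}  [accepting]
'a' @ 4: {7,9}  [accepting]
'b' @ 5: {}  — state set empty
rest 'bcb' ignored (set empty)
end set {} — state 7 not in

Answer: REJECT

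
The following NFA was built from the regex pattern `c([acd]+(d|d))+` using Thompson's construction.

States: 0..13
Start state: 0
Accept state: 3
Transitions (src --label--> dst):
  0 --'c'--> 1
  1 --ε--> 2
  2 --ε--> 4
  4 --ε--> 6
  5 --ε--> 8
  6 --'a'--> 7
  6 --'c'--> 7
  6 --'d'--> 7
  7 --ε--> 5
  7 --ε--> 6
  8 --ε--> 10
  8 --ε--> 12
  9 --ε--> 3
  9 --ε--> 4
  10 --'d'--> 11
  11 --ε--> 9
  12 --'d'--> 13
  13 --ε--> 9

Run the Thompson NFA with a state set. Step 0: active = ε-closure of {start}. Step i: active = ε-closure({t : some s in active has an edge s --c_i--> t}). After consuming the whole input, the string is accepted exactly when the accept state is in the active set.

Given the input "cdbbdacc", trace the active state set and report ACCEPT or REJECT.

start: ε-closure({0}) = {0}
'c' @ 1: {1,2,4,6}
'd' @ 2: {5,6,7,8,10,12}
'b' @ 3: {}  — state set empty
rest 'bdacc' ignored (set empty)
after full input: {}  (accept=3 not in)

Answer: REJECT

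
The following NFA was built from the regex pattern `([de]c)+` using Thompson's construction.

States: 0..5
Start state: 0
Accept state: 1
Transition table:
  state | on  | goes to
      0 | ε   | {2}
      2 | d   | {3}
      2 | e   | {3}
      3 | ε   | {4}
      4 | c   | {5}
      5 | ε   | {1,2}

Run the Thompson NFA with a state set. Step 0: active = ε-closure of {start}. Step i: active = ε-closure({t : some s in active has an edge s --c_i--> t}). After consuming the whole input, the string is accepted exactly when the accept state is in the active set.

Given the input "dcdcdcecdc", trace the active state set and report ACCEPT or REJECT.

initial (ε-close {0}): {0,2}
'd' @ 1: {3,4}
'c' @ 2: {1,2,5}  [accepting]
'd' @ 3: {3,4}
'c' @ 4: {1,2,5}  [accepting]
'd' @ 5: {3,4}
'c' @ 6: {1,2,5}  [accepting]
'e' @ 7: {3,4}
'c' @ 8: {1,2,5}  [accepting]
'd' @ 9: {3,4}
'c' @ 10: {1,2,5}  [accepting]
end set {1,2,5} — state 1 in

Answer: ACCEPT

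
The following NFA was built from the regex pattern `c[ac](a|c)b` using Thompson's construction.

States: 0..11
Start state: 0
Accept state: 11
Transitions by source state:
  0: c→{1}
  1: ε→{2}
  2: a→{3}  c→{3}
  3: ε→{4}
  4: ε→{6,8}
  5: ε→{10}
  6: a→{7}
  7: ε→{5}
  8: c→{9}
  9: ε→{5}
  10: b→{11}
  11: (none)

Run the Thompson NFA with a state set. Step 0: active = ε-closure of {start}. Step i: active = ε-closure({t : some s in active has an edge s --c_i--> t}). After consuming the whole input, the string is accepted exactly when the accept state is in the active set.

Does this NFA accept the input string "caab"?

Answer: ACCEPT

Trace:
start: ε-closure({0}) = {0}
'c' @ 1: {1,2}
'a' @ 2: {3,4,6,8}
'a' @ 3: {5,7,10}
'b' @ 4: {11}  ✓accept
final: {11}; accept 11 in set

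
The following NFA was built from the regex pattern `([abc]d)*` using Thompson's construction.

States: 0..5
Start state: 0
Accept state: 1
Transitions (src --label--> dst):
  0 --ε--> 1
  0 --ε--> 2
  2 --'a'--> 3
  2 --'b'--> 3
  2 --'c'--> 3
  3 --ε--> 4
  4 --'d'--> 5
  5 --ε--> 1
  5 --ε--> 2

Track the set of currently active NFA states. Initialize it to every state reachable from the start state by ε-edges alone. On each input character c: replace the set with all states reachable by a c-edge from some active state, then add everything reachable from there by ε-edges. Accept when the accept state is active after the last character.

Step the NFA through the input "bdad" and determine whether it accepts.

initial (ε-close {0}): {0,1,2}
'b' @ 1: {3,4}
'd' @ 2: {1,2,5}  ✓accept
'a' @ 3: {3,4}
'd' @ 4: {1,2,5}  ✓accept
end set {1,2,5} — state 1 in

Answer: ACCEPT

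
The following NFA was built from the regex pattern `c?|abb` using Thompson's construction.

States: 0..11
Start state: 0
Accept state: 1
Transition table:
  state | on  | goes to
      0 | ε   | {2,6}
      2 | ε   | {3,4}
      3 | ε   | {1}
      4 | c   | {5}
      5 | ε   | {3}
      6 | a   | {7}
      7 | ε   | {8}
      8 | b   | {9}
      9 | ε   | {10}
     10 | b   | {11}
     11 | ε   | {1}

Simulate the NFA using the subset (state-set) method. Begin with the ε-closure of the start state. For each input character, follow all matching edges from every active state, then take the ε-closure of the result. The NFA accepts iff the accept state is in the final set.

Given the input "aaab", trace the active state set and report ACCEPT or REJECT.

Answer: REJECT

Trace:
start: ε-closure({0}) = {0,1,2,3,4,6}
'a' @ 1: {7,8}
'a' @ 2: {}  — dead — no transitions
rest 'ab' ignored (set empty)
after full input: {}  (accept=1 not in)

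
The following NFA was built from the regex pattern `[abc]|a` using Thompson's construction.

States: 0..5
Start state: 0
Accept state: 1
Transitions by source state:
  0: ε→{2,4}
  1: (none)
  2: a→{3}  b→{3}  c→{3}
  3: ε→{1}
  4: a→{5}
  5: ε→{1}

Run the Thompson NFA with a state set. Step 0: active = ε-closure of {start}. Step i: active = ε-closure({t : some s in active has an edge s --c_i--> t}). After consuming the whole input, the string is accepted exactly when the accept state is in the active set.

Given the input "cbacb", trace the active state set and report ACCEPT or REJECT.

start: ε-closure({0}) = {0,2,4}
'c' @ 1: {1,3}  (accept∈set)
'b' @ 2: {}  — state set empty
rest 'acb' ignored (set empty)
end set {} — state 1 not in

Answer: REJECT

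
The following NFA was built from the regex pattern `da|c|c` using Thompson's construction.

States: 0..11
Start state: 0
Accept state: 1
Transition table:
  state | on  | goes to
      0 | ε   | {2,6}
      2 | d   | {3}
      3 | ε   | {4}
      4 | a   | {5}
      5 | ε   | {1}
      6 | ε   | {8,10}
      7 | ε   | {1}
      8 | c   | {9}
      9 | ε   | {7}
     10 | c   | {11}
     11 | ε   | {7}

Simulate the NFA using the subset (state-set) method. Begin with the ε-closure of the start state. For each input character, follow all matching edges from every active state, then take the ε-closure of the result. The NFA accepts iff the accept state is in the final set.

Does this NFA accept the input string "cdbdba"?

S₀ = ε-closure({0}) = {0,2,6,8,10}
'c' @ 1: {1,7,9,11}  [accepting]
'd' @ 2: {}  — no active states
rest 'bdba' ignored (set empty)
after full input: {}  (accept=1 not in)

Answer: REJECT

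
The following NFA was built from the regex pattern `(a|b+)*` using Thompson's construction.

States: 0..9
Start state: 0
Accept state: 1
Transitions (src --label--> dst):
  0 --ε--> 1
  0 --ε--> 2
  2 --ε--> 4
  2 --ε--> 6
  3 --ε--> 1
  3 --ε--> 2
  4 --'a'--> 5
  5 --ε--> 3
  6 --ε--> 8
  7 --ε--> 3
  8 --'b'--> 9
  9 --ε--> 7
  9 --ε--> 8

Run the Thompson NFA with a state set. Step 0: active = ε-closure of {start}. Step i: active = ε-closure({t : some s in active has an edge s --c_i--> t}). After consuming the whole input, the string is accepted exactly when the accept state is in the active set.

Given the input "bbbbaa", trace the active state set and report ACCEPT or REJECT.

Answer: ACCEPT

Trace:
S₀ = ε-closure({0}) = {0,1,2,4,6,8}
'b' @ 1: {1,2,3,4,6,7,8,9}  ✓accept
'b' @ 2: {1,2,3,4,6,7,8,9}  ✓accept
'b' @ 3: {1,2,3,4,6,7,8,9}  ✓accept
'b' @ 4: {1,2,3,4,6,7,8,9}  ✓accept
'a' @ 5: {1,2,3,4,5,6,8}  ✓accept
'a' @ 6: {1,2,3,4,5,6,8}  ✓accept
after full input: {1,2,3,4,5,6,8}  (accept=1 in)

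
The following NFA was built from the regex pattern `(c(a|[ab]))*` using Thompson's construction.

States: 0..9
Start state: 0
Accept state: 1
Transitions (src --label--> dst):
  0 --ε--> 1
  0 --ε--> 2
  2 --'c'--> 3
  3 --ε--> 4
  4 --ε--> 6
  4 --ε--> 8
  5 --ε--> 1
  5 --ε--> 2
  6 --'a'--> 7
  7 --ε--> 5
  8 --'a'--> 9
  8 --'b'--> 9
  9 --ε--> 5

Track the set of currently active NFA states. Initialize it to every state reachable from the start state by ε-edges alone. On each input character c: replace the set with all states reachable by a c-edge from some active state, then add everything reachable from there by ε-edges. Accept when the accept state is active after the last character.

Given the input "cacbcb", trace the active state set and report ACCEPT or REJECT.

Answer: ACCEPT

Trace:
start: ε-closure({0}) = {0,1,2}
'c' @ 1: {3,4,6,8}
'a' @ 2: {1,2,5,7,9}  ✓accept
'c' @ 3: {3,4,6,8}
'b' @ 4: {1,2,5,9}  ✓accept
'c' @ 5: {3,4,6,8}
'b' @ 6: {1,2,5,9}  ✓accept
end set {1,2,5,9} — state 1 in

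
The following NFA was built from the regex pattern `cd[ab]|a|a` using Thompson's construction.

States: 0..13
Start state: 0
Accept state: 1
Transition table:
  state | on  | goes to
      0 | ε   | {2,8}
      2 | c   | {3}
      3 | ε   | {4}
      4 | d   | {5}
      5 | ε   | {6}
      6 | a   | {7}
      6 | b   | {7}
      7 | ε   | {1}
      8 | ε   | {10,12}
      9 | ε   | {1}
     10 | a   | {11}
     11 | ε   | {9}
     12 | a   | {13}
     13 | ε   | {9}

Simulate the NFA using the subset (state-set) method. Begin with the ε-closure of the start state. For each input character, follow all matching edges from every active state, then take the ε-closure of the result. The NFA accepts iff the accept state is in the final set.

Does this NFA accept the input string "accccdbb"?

start: ε-closure({0}) = {0,2,8,10,12}
'a' @ 1: {1,9,11,13}  (accept∈set)
'c' @ 2: {}  — state set empty
rest 'cccdbb' ignored (set empty)
final: {}; accept 1 not in set

Answer: REJECT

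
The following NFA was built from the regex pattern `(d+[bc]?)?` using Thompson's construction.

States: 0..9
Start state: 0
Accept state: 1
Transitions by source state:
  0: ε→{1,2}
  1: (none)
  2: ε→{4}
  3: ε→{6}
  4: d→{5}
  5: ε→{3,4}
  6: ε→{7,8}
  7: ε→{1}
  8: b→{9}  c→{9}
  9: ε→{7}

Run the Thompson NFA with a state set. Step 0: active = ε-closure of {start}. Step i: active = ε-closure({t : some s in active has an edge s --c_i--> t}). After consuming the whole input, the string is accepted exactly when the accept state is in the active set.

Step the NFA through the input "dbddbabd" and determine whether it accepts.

Answer: REJECT

Derivation:
S₀ = ε-closure({0}) = {0,1,2,4}
'd' @ 1: {1,3,4,5,6,7,8}  ✓accept
'b' @ 2: {1,7,9}  ✓accept
'd' @ 3: {}  — no active states
rest 'dbabd' ignored (set empty)
end set {} — state 1 not in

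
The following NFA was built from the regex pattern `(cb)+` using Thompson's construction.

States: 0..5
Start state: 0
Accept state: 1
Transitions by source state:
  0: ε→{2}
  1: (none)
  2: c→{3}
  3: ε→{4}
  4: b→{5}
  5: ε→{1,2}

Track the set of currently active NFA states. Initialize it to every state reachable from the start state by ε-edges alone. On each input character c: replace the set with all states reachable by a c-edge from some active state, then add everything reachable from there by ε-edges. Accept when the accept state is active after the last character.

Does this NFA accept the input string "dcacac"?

Answer: REJECT

Trace:
initial (ε-close {0}): {0,2}
'd' @ 1: {}  — state set empty
rest 'cacac' ignored (set empty)
end set {} — state 1 not in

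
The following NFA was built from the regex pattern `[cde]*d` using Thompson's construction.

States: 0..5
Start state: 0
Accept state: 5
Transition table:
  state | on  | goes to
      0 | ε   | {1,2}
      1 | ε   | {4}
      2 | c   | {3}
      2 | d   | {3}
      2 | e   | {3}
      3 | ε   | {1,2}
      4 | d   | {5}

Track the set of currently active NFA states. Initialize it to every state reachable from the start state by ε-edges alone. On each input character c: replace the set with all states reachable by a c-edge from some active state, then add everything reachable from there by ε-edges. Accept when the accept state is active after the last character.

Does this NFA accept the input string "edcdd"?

Answer: ACCEPT

Steps:
S₀ = ε-closure({0}) = {0,1,2,4}
'e' @ 1: {1,2,3,4}
'd' @ 2: {1,2,3,4,5}  (accept∈set)
'c' @ 3: {1,2,3,4}
'd' @ 4: {1,2,3,4,5}  (accept∈set)
'd' @ 5: {1,2,3,4,5}  (accept∈set)
after full input: {1,2,3,4,5}  (accept=5 in)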